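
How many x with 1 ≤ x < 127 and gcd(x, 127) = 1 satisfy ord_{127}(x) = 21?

φ(127) = 127 − 1 = 126 = 2 · 3^2 · 7.
In a cyclic group of order 126, there are φ(d) elements of order d for each divisor d of 126, and zero for non-divisors.
21 = 3 · 7 divides 126, and φ(21) = 12.

12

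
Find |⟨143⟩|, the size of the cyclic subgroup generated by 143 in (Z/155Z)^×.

60

The order of 143 must divide φ(155) = φ(5·31) = (5−1)·(31−1) = 4·30 = 120 = 2^3 · 3 · 5.
Divisors of 120: 1, 2, 3, 4, 5, 6, 8, 10, 12, 15, 20, 24, 30, 40, 60, 120.
Check 143^d mod 155 for each divisor in increasing order:
143^1 ≡ 143 (mod 155)
143^2 ≡ 144 (mod 155)
143^3 ≡ 132 (mod 155)
143^4 ≡ 121 (mod 155)
143^5 ≡ 98 (mod 155)
143^6 ≡ 64 (mod 155)
143^8 ≡ 71 (mod 155)
143^10 ≡ 149 (mod 155)
143^12 ≡ 66 (mod 155)
143^15 ≡ 32 (mod 155)
143^20 ≡ 36 (mod 155)
143^24 ≡ 16 (mod 155)
143^30 ≡ 94 (mod 155)
143^40 ≡ 56 (mod 155)
143^60 ≡ 1 (mod 155) ✓
Therefore the multiplicative order of 143 modulo 155 is 60.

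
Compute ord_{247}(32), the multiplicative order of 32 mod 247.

The order of 32 must divide φ(247) = φ(13·19) = (13−1)·(19−1) = 12·18 = 216 = 2^3 · 3^3.
Divisors of 216: 1, 2, 3, 4, 6, 8, 9, 12, 18, 24, 27, 36, 54, 72, 108, 216.
Test each divisor d:
32^1 ≡ 32 (mod 247)
32^2 ≡ 36 (mod 247)
32^3 ≡ 164 (mod 247)
32^4 ≡ 61 (mod 247)
32^6 ≡ 220 (mod 247)
32^8 ≡ 16 (mod 247)
32^9 ≡ 18 (mod 247)
32^12 ≡ 235 (mod 247)
32^18 ≡ 77 (mod 247)
32^24 ≡ 144 (mod 247)
32^27 ≡ 151 (mod 247)
32^36 ≡ 1 (mod 247) ✓
Hence ord(32) = 36.

36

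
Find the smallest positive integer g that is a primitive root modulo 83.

2

φ(83) = 83 − 1 = 82 = 2 · 41.
g is a primitive root iff g^(82/q) ≢ 1 (mod 83) for each prime q ∈ {2, 41}.
g = 2: 2^41 ≡ 82; 2^2 ≡ 4 — none is 1, so 2 is a primitive root.
Hence the least primitive root of 83 is 2.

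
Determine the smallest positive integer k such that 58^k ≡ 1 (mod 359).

358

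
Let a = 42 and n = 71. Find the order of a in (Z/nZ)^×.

70

ord(42) | φ(71) = 71 − 1 = 70 = 2 · 5 · 7.
Divisors of 70: 1, 2, 5, 7, 10, 14, 35, 70.
Compute 42^d (mod 71) for the divisors d until we hit 1:
42^1 ≡ 42 (mod 71)
42^2 ≡ 60 (mod 71)
42^5 ≡ 41 (mod 71)
42^7 ≡ 46 (mod 71)
42^10 ≡ 48 (mod 71)
42^14 ≡ 57 (mod 71)
42^35 ≡ 70 (mod 71)
42^70 ≡ 1 (mod 71) ✓
Therefore the multiplicative order of 42 modulo 71 is 70.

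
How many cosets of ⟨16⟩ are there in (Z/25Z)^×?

4

ord(16) | φ(25) = φ(5^2) = 5·(5−1) = 20 = 2^2 · 5.
Divisors of 20: 1, 2, 4, 5, 10, 20.
Check 16^d mod 25 for each divisor in increasing order:
16^1 ≡ 16
16^2 ≡ 6
16^4 ≡ 11
16^5 ≡ 1
The order of 16 is 5, so the subgroup it generates has 5 elements.
The index is φ(25) / ord(16) = 20 / 5 = 4.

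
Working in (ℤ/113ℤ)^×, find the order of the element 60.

By Lagrange's theorem, ord_113(60) divides φ(113) = 113 − 1 = 112 = 2^4 · 7.
Divisors of 112: 1, 2, 4, 7, 8, 14, 16, 28, 56, 112.
Test each divisor d:
60^1 ≡ 60
60^2 ≡ 97
60^4 ≡ 30
60^7 ≡ 15
60^8 ≡ 109
60^14 ≡ 112
60^16 ≡ 16
60^28 ≡ 1
The smallest such exponent is 28, so the order of 60 is 28.

28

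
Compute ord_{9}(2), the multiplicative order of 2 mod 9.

The order of 2 must divide φ(9) = φ(3^2) = 3·(3−1) = 6 = 2 · 3.
Divisors of 6: 1, 2, 3, 6.
Check 2^d mod 9 for each divisor in increasing order:
2^1 ≡ 2
2^2 ≡ 4
2^3 ≡ 8
2^6 ≡ 1
So ord_9(2) = 6.

6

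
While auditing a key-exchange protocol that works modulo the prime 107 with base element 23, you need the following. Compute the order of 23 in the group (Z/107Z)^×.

53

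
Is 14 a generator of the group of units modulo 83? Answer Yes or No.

Yes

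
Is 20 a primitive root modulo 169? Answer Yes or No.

Yes

φ(169) = φ(13^2) = 13·(13−1) = 156 = 2^2 · 3 · 13.
20 is a primitive root mod 169 iff 20^(φ(169)/q) ≢ 1 for every prime q | φ(169), i.e. q ∈ {2, 3, 13}.
20^78 ≡ 168 (mod 169)  [q = 2: ≢ 1 ✓]
20^52 ≡ 22 (mod 169)  [q = 3: ≢ 1 ✓]
20^12 ≡ 92 (mod 169)  [q = 13: ≢ 1 ✓]
All checks pass, so 20 has order 156 and is a primitive root modulo 169.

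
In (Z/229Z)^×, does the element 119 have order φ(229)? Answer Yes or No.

Yes

φ(229) = 229 − 1 = 228 = 2^2 · 3 · 19.
An element g generates (Z/229Z)^× iff g^(228/q) ≢ 1 (mod 229) for each prime q ∈ {2, 3, 19}.
119^114 ≡ 228 (mod 229)  [q = 2: ≢ 1 ✓]
119^76 ≡ 94 (mod 229)  [q = 3: ≢ 1 ✓]
119^12 ≡ 104 (mod 229)  [q = 19: ≢ 1 ✓]
All checks pass, so 119 has order 228 and is a primitive root modulo 229.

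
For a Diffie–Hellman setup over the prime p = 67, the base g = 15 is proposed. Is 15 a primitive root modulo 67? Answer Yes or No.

No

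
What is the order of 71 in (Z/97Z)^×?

The order of 71 must divide φ(97) = 97 − 1 = 96 = 2^5 · 3.
Divisors of 96: 1, 2, 3, 4, 6, 8, 12, 16, 24, 32, 48, 96.
Evaluate successive powers at the divisors of 96:
71^1 ≡ 71 (mod 97)
71^2 ≡ 94 (mod 97)
71^3 ≡ 78 (mod 97)
71^4 ≡ 9 (mod 97)
71^6 ≡ 70 (mod 97)
71^8 ≡ 81 (mod 97)
71^12 ≡ 50 (mod 97)
71^16 ≡ 62 (mod 97)
71^24 ≡ 75 (mod 97)
71^32 ≡ 61 (mod 97)
71^48 ≡ 96 (mod 97)
71^96 ≡ 1 (mod 97) ✓
Therefore the multiplicative order of 71 modulo 97 is 96.

96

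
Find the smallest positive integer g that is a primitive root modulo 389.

2

φ(389) = 389 − 1 = 388 = 2^2 · 97.
Test candidates g = 2, 3, … against the prime factors q ∈ {2, 97} of φ(389): g is a generator iff g^(388/q) ≢ 1 for every such q.
g = 2: 2^194 ≡ 388; 2^4 ≡ 16 — none is 1, so 2 is a primitive root.
So 2 is the smallest generator of (Z/389Z)^×.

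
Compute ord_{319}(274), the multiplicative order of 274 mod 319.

By Lagrange's theorem, ord_319(274) divides φ(319) = φ(11·29) = (11−1)·(29−1) = 10·28 = 280 = 2^3 · 5 · 7.
Divisors of 280: 1, 2, 4, 5, 7, 8, 10, 14, 20, 28, 35, 40, 56, 70, 140, 280.
Test each divisor d:
274^1 ≡ 274 (mod 319)
274^2 ≡ 111 (mod 319)
274^4 ≡ 199 (mod 319)
274^5 ≡ 296 (mod 319)
274^7 ≡ 318 (mod 319)
274^8 ≡ 45 (mod 319)
274^10 ≡ 210 (mod 319)
274^14 ≡ 1 (mod 319) ✓
Therefore the multiplicative order of 274 modulo 319 is 14.

14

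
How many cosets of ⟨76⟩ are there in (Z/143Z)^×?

10

By Lagrange's theorem, ord_143(76) divides φ(143) = φ(11·13) = (11−1)·(13−1) = 10·12 = 120 = 2^3 · 3 · 5.
Divisors of 120: 1, 2, 3, 4, 5, 6, 8, 10, 12, 15, 20, 24, 30, 40, 60, 120.
Check 76^d mod 143 for each divisor in increasing order:
76^1 ≡ 76 (mod 143)
76^2 ≡ 56 (mod 143)
76^3 ≡ 109 (mod 143)
76^4 ≡ 133 (mod 143)
76^5 ≡ 98 (mod 143)
76^6 ≡ 12 (mod 143)
76^8 ≡ 100 (mod 143)
76^10 ≡ 23 (mod 143)
76^12 ≡ 1 (mod 143) ✓
So ord_143(76) = 12, hence |⟨76⟩| = 12.
Index = |(Z/143Z)^×| / |⟨76⟩| = 120 / 12 = 10.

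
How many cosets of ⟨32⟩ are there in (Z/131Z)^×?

ord(32) | φ(131) = 131 − 1 = 130 = 2 · 5 · 13.
Divisors of 130: 1, 2, 5, 10, 13, 26, 65, 130.
Check 32^d mod 131 for each divisor in increasing order:
32^1 ≡ 32
32^2 ≡ 107
32^5 ≡ 92
32^10 ≡ 80
32^13 ≡ 130
32^26 ≡ 1
Thus |⟨32⟩| = ord(32) = 26.
The index is φ(131) / ord(32) = 130 / 26 = 5.

5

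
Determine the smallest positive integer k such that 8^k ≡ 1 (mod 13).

ord(8) | φ(13) = 13 − 1 = 12 = 2^2 · 3.
Divisors of 12: 1, 2, 3, 4, 6, 12.
Compute 8^d (mod 13) for the divisors d until we hit 1:
8^1 ≡ 8
8^2 ≡ 12
8^3 ≡ 5
8^4 ≡ 1
So ord_13(8) = 4.

4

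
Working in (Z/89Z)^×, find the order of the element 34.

ord(34) | φ(89) = 89 − 1 = 88 = 2^3 · 11.
Divisors of 88: 1, 2, 4, 8, 11, 22, 44, 88.
Check 34^d mod 89 for each divisor in increasing order:
34^1 ≡ 34 (mod 89)
34^2 ≡ 88 (mod 89)
34^4 ≡ 1 (mod 89) ✓
Hence ord(34) = 4.

4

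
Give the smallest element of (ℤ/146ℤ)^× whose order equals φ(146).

φ(146) = φ(2)·φ(73) = 1·72 = 72 = 2^3 · 3^2.
g is a primitive root iff g^(72/q) ≢ 1 (mod 146) for each prime q ∈ {2, 3}.
g = 2: gcd(2, 146) = 2 > 1, not a unit — skip.
g = 3: 3^36 ≡ 1 — hits 1, so not a primitive root.
g = 4: gcd(4, 146) = 2 > 1, not a unit — skip.
g = 5: 5^36 ≡ 145; 5^24 ≡ 81 — none is 1, so 5 is a primitive root.
So 5 is the smallest generator of (Z/146Z)^×.

5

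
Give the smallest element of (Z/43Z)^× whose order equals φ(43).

3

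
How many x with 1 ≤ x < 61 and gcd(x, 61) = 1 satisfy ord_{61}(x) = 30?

φ(61) = 61 − 1 = 60 = 2^2 · 3 · 5.
In a cyclic group of order 60, there are φ(d) elements of order d for each divisor d of 60, and zero for non-divisors.
30 = 2 · 3 · 5 divides 60, and φ(30) = 8.

8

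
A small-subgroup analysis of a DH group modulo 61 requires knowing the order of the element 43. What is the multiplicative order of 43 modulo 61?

60

Since 43 ∈ (Z/61Z)^×, its order divides φ(61) = 61 − 1 = 60 = 2^2 · 3 · 5.
Divisors of 60: 1, 2, 3, 4, 5, 6, 10, 12, 15, 20, 30, 60.
Check 43^d mod 61 for each divisor in increasing order:
43^1 ≡ 43 (mod 61)
43^2 ≡ 19 (mod 61)
43^3 ≡ 24 (mod 61)
43^4 ≡ 56 (mod 61)
43^5 ≡ 29 (mod 61)
43^6 ≡ 27 (mod 61)
43^10 ≡ 48 (mod 61)
43^12 ≡ 58 (mod 61)
43^15 ≡ 50 (mod 61)
43^20 ≡ 47 (mod 61)
43^30 ≡ 60 (mod 61)
43^60 ≡ 1 (mod 61) ✓
Therefore the multiplicative order of 43 modulo 61 is 60.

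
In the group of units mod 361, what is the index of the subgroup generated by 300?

ord(300) | φ(361) = φ(19^2) = 19·(19−1) = 342 = 2 · 3^2 · 19.
Divisors of 342: 1, 2, 3, 6, 9, 18, 19, 38, 57, 114, 171, 342.
Check 300^d mod 361 for each divisor in increasing order:
300^1 ≡ 300
300^2 ≡ 111
300^3 ≡ 88
300^6 ≡ 163
300^9 ≡ 265
300^18 ≡ 191
300^19 ≡ 262
300^38 ≡ 54
300^57 ≡ 69
300^114 ≡ 68
300^171 ≡ 360
300^342 ≡ 1
The order of 300 is 342, so the subgroup it generates has 342 elements.
[(Z/361Z)^× : ⟨300⟩] = 342/342 = 1.

1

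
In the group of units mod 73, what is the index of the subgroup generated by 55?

8

By Lagrange's theorem, ord_73(55) divides φ(73) = 73 − 1 = 72 = 2^3 · 3^2.
Divisors of 72: 1, 2, 3, 4, 6, 8, 9, 12, 18, 24, 36, 72.
Evaluate successive powers at the divisors of 72:
55^1 ≡ 55 (mod 73)
55^2 ≡ 32 (mod 73)
55^3 ≡ 8 (mod 73)
55^4 ≡ 2 (mod 73)
55^6 ≡ 64 (mod 73)
55^8 ≡ 4 (mod 73)
55^9 ≡ 1 (mod 73) ✓
Thus |⟨55⟩| = ord(55) = 9.
[(Z/73Z)^× : ⟨55⟩] = 72/9 = 8.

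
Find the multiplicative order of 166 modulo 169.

The order of 166 must divide φ(169) = φ(13^2) = 13·(13−1) = 156 = 2^2 · 3 · 13.
Divisors of 156: 1, 2, 3, 4, 6, 12, 13, 26, 39, 52, 78, 156.
Test each divisor d:
166^1 ≡ 166 (mod 169)
166^2 ≡ 9 (mod 169)
166^3 ≡ 142 (mod 169)
166^4 ≡ 81 (mod 169)
166^6 ≡ 53 (mod 169)
166^12 ≡ 105 (mod 169)
166^13 ≡ 23 (mod 169)
166^26 ≡ 22 (mod 169)
166^39 ≡ 168 (mod 169)
166^52 ≡ 146 (mod 169)
166^78 ≡ 1 (mod 169) ✓
The smallest such exponent is 78, so the order of 166 is 78.

78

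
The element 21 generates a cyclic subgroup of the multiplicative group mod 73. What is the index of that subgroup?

By Lagrange's theorem, ord_73(21) divides φ(73) = 73 − 1 = 72 = 2^3 · 3^2.
Divisors of 72: 1, 2, 3, 4, 6, 8, 9, 12, 18, 24, 36, 72.
Evaluate successive powers at the divisors of 72:
21^1 ≡ 21 (mod 73)
21^2 ≡ 3 (mod 73)
21^3 ≡ 63 (mod 73)
21^4 ≡ 9 (mod 73)
21^6 ≡ 27 (mod 73)
21^8 ≡ 8 (mod 73)
21^9 ≡ 22 (mod 73)
21^12 ≡ 72 (mod 73)
21^18 ≡ 46 (mod 73)
21^24 ≡ 1 (mod 73) ✓
The order of 21 is 24, so the subgroup it generates has 24 elements.
The index is φ(73) / ord(21) = 72 / 24 = 3.

3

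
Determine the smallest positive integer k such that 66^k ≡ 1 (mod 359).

179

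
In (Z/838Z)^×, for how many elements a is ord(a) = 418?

φ(838) = φ(2)·φ(419) = 1·418 = 418 = 2 · 11 · 19.
(Z/838Z)^× is cyclic (|G| = 418); a cyclic group of order m has exactly φ(d) elements of each order d | m, and none otherwise.
418 = 2 · 11 · 19 divides 418, and φ(418) = 180.

180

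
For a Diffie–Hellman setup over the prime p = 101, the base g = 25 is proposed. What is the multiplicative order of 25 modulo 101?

The order of 25 must divide φ(101) = 101 − 1 = 100 = 2^2 · 5^2.
Divisors of 100: 1, 2, 4, 5, 10, 20, 25, 50, 100.
Test each divisor d:
25^1 ≡ 25 (mod 101)
25^2 ≡ 19 (mod 101)
25^4 ≡ 58 (mod 101)
25^5 ≡ 36 (mod 101)
25^10 ≡ 84 (mod 101)
25^20 ≡ 87 (mod 101)
25^25 ≡ 1 (mod 101) ✓
So ord_101(25) = 25.

25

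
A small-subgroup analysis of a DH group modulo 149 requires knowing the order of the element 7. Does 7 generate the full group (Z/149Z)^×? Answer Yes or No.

No

φ(149) = 149 − 1 = 148 = 2^2 · 37.
It suffices to check that the order of 7 is not a proper divisor of 148: compute 7^(148/q) for q ∈ {2, 37}.
7^74 ≡ 1 (mod 149)  [q = 2: ≡ 1 ✗]
7^4 ≡ 17 (mod 149)  [q = 37: ≢ 1 ✓]
The check at q = 2 fails, so 7 generates a proper subgroup.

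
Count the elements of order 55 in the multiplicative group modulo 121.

φ(121) = φ(11^2) = 11·(11−1) = 110 = 2 · 5 · 11.
Since (Z/121Z)^× is cyclic of order 110, the number of elements of order d is φ(d) when d | 110 and 0 otherwise.
55 = 5 · 11 divides 110, and φ(55) = 40.

40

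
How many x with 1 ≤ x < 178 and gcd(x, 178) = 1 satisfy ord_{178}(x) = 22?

10

φ(178) = φ(2)·φ(89) = 1·88 = 88 = 2^3 · 11.
In a cyclic group of order 88, there are φ(d) elements of order d for each divisor d of 88, and zero for non-divisors.
22 = 2 · 11 divides 88, and φ(22) = 10.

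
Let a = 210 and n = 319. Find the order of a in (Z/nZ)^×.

7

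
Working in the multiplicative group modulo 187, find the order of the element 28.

80

Since 28 ∈ (Z/187Z)^×, its order divides φ(187) = φ(11·17) = (11−1)·(17−1) = 10·16 = 160 = 2^5 · 5.
Divisors of 160: 1, 2, 4, 5, 8, 10, 16, 20, 32, 40, 80, 160.
Compute 28^d (mod 187) for the divisors d until we hit 1:
28^1 ≡ 28 (mod 187)
28^2 ≡ 36 (mod 187)
28^4 ≡ 174 (mod 187)
28^5 ≡ 10 (mod 187)
28^8 ≡ 169 (mod 187)
28^10 ≡ 100 (mod 187)
28^16 ≡ 137 (mod 187)
28^20 ≡ 89 (mod 187)
28^32 ≡ 69 (mod 187)
28^40 ≡ 67 (mod 187)
28^80 ≡ 1 (mod 187) ✓
Hence ord(28) = 80.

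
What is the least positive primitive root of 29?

φ(29) = 29 − 1 = 28 = 2^2 · 7.
g is a primitive root iff g^(28/q) ≢ 1 (mod 29) for each prime q ∈ {2, 7}.
g = 2: 2^14 ≡ 28; 2^4 ≡ 16 — none is 1, so 2 is a primitive root.
Hence the least primitive root of 29 is 2.

2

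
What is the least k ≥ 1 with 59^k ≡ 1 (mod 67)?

11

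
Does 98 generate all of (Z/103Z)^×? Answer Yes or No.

No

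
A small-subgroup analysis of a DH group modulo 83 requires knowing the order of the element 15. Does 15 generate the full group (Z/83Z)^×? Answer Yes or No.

φ(83) = 83 − 1 = 82 = 2 · 41.
It suffices to check that the order of 15 is not a proper divisor of 82: compute 15^(82/q) for q ∈ {2, 41}.
15^41 ≡ 82 (mod 83)  [q = 2: ≢ 1 ✓]
15^2 ≡ 59 (mod 83)  [q = 41: ≢ 1 ✓]
Every test exponent gives a nontrivial residue, hence 15 generates the full group.

Yes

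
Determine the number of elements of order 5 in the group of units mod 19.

0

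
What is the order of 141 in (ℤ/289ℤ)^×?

Since 141 ∈ (Z/289Z)^×, its order divides φ(289) = φ(17^2) = 17·(17−1) = 272 = 2^4 · 17.
Divisors of 272: 1, 2, 4, 8, 16, 17, 34, 68, 136, 272.
Check 141^d mod 289 for each divisor in increasing order:
141^1 ≡ 141 (mod 289)
141^2 ≡ 229 (mod 289)
141^4 ≡ 132 (mod 289)
141^8 ≡ 84 (mod 289)
141^16 ≡ 120 (mod 289)
141^17 ≡ 158 (mod 289)
141^34 ≡ 110 (mod 289)
141^68 ≡ 251 (mod 289)
141^136 ≡ 288 (mod 289)
141^272 ≡ 1 (mod 289) ✓
Therefore the multiplicative order of 141 modulo 289 is 272.

272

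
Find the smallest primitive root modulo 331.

3

φ(331) = 331 − 1 = 330 = 2 · 3 · 5 · 11.
Test candidates g = 2, 3, … against the prime factors q ∈ {2, 3, 5, 11} of φ(331): g is a generator iff g^(330/q) ≢ 1 for every such q.
g = 2: 2^165 ≡ 330; 2^110 ≡ 299; 2^66 ≡ 64; 2^30 ≡ 1 — hits 1, so not a primitive root.
g = 3: 3^165 ≡ 330; 3^110 ≡ 299; 3^66 ≡ 64; 3^30 ≡ 270 — none is 1, so 3 is a primitive root.
The smallest primitive root modulo 331 is 3.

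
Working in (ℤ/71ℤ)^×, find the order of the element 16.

By Lagrange's theorem, ord_71(16) divides φ(71) = 71 − 1 = 70 = 2 · 5 · 7.
Divisors of 70: 1, 2, 5, 7, 10, 14, 35, 70.
Test each divisor d:
16^1 ≡ 16
16^2 ≡ 43
16^5 ≡ 48
16^7 ≡ 5
16^10 ≡ 32
16^14 ≡ 25
16^35 ≡ 1
So ord_71(16) = 35.

35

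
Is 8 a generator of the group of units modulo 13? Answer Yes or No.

No

φ(13) = 13 − 1 = 12 = 2^2 · 3.
Test 8^(12/q) mod 13 for each prime factor q of 12:
8^6 ≡ 12 (mod 13)  [q = 2: ≢ 1 ✓]
8^4 ≡ 1 (mod 13)  [q = 3: ≡ 1 ✗]
8^4 ≡ 1 shows ord(8) | 4, strictly less than φ(13); not a primitive root.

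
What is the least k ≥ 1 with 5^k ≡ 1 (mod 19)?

9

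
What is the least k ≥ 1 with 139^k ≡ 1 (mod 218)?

108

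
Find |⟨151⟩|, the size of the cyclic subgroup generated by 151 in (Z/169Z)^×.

Since 151 ∈ (Z/169Z)^×, its order divides φ(169) = φ(13^2) = 13·(13−1) = 156 = 2^2 · 3 · 13.
Divisors of 156: 1, 2, 3, 4, 6, 12, 13, 26, 39, 52, 78, 156.
Test each divisor d:
151^1 ≡ 151
151^2 ≡ 155
151^3 ≡ 83
151^4 ≡ 27
151^6 ≡ 129
151^12 ≡ 79
151^13 ≡ 99
151^26 ≡ 168
151^39 ≡ 70
151^52 ≡ 1
Therefore the multiplicative order of 151 modulo 169 is 52.

52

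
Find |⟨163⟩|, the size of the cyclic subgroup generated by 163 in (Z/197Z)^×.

ord(163) | φ(197) = 197 − 1 = 196 = 2^2 · 7^2.
Divisors of 196: 1, 2, 4, 7, 14, 28, 49, 98, 196.
Compute 163^d (mod 197) for the divisors d until we hit 1:
163^1 ≡ 163 (mod 197)
163^2 ≡ 171 (mod 197)
163^4 ≡ 85 (mod 197)
163^7 ≡ 83 (mod 197)
163^14 ≡ 191 (mod 197)
163^28 ≡ 36 (mod 197)
163^49 ≡ 196 (mod 197)
163^98 ≡ 1 (mod 197) ✓
The smallest such exponent is 98, so the order of 163 is 98.

98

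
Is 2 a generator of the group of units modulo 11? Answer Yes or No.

φ(11) = 11 − 1 = 10 = 2 · 5.
Test 2^(10/q) mod 11 for each prime factor q of 10:
2^5 ≡ 10 (mod 11)  [q = 2: ≢ 1 ✓]
2^2 ≡ 4 (mod 11)  [q = 5: ≢ 1 ✓]
All checks pass, so 2 has order 10 and is a primitive root modulo 11.

Yes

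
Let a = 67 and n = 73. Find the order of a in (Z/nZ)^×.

36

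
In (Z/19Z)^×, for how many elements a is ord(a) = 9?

φ(19) = 19 − 1 = 18 = 2 · 3^2.
In a cyclic group of order 18, there are φ(d) elements of order d for each divisor d of 18, and zero for non-divisors.
9 = 3^2 divides 18, and φ(9) = 6.

6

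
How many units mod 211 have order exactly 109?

0

φ(211) = 211 − 1 = 210 = 2 · 3 · 5 · 7.
In a cyclic group of order 210, there are φ(d) elements of order d for each divisor d of 210, and zero for non-divisors.
109 does not divide 210, so no element of (Z/211Z)^× has order 109.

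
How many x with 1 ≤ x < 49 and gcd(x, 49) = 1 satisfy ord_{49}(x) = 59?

0

φ(49) = φ(7^2) = 7·(7−1) = 42 = 2 · 3 · 7.
Since (Z/49Z)^× is cyclic of order 42, the number of elements of order d is φ(d) when d | 42 and 0 otherwise.
Here 42 is not a multiple of 59, so there are no elements of order 59.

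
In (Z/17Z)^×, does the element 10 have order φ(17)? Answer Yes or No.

φ(17) = 17 − 1 = 16 = 2^4.
An element g generates (Z/17Z)^× iff g^(16/q) ≢ 1 (mod 17) for each prime q ∈ {2}.
10^8 ≡ 16 (mod 17)  [q = 2: ≢ 1 ✓]
All checks pass, so 10 has order 16 and is a primitive root modulo 17.

Yes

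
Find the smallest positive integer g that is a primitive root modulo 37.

φ(37) = 37 − 1 = 36 = 2^2 · 3^2.
g is a primitive root iff g^(36/q) ≢ 1 (mod 37) for each prime q ∈ {2, 3}.
g = 2: 2^18 ≡ 36; 2^12 ≡ 26 — none is 1, so 2 is a primitive root.
The smallest primitive root modulo 37 is 2.

2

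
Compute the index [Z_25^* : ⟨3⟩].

Since 3 ∈ (Z/25Z)^×, its order divides φ(25) = φ(5^2) = 5·(5−1) = 20 = 2^2 · 5.
Divisors of 20: 1, 2, 4, 5, 10, 20.
Compute 3^d (mod 25) for the divisors d until we hit 1:
3^1 ≡ 3 (mod 25)
3^2 ≡ 9 (mod 25)
3^4 ≡ 6 (mod 25)
3^5 ≡ 18 (mod 25)
3^10 ≡ 24 (mod 25)
3^20 ≡ 1 (mod 25) ✓
Thus |⟨3⟩| = ord(3) = 20.
Index = |(Z/25Z)^×| / |⟨3⟩| = 20 / 20 = 1.

1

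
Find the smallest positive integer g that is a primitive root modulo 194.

φ(194) = φ(2)·φ(97) = 1·96 = 96 = 2^5 · 3.
Test candidates g = 2, 3, … against the prime factors q ∈ {2, 3} of φ(194): g is a generator iff g^(96/q) ≢ 1 for every such q.
g = 2: gcd(2, 194) = 2 > 1, not a unit — skip.
g = 3: 3^48 ≡ 1 — hits 1, so not a primitive root.
g = 4: gcd(4, 194) = 2 > 1, not a unit — skip.
g = 5: 5^48 ≡ 193; 5^32 ≡ 35 — none is 1, so 5 is a primitive root.
Hence the least primitive root of 194 is 5.

5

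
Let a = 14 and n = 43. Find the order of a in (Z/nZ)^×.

By Lagrange's theorem, ord_43(14) divides φ(43) = 43 − 1 = 42 = 2 · 3 · 7.
Divisors of 42: 1, 2, 3, 6, 7, 14, 21, 42.
Evaluate successive powers at the divisors of 42:
14^1 ≡ 14 (mod 43)
14^2 ≡ 24 (mod 43)
14^3 ≡ 35 (mod 43)
14^6 ≡ 21 (mod 43)
14^7 ≡ 36 (mod 43)
14^14 ≡ 6 (mod 43)
14^21 ≡ 1 (mod 43) ✓
The smallest such exponent is 21, so the order of 14 is 21.

21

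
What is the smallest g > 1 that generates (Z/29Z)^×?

φ(29) = 29 − 1 = 28 = 2^2 · 7.
Test candidates g = 2, 3, … against the prime factors q ∈ {2, 7} of φ(29): g is a generator iff g^(28/q) ≢ 1 for every such q.
g = 2: 2^14 ≡ 28; 2^4 ≡ 16 — none is 1, so 2 is a primitive root.
So 2 is the smallest generator of (Z/29Z)^×.

2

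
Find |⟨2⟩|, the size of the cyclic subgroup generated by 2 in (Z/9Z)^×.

6

By Lagrange's theorem, ord_9(2) divides φ(9) = φ(3^2) = 3·(3−1) = 6 = 2 · 3.
Divisors of 6: 1, 2, 3, 6.
Test each divisor d:
2^1 ≡ 2 (mod 9)
2^2 ≡ 4 (mod 9)
2^3 ≡ 8 (mod 9)
2^6 ≡ 1 (mod 9) ✓
Hence ord(2) = 6.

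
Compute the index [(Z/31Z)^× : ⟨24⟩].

1

Since 24 ∈ (Z/31Z)^×, its order divides φ(31) = 31 − 1 = 30 = 2 · 3 · 5.
Divisors of 30: 1, 2, 3, 5, 6, 10, 15, 30.
Compute 24^d (mod 31) for the divisors d until we hit 1:
24^1 ≡ 24 (mod 31)
24^2 ≡ 18 (mod 31)
24^3 ≡ 29 (mod 31)
24^5 ≡ 26 (mod 31)
24^6 ≡ 4 (mod 31)
24^10 ≡ 25 (mod 31)
24^15 ≡ 30 (mod 31)
24^30 ≡ 1 (mod 31) ✓
So ord_31(24) = 30, hence |⟨24⟩| = 30.
Index = |(Z/31Z)^×| / |⟨24⟩| = 30 / 30 = 1.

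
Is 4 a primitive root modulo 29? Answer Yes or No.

No

φ(29) = 29 − 1 = 28 = 2^2 · 7.
An element g generates (Z/29Z)^× iff g^(28/q) ≢ 1 (mod 29) for each prime q ∈ {2, 7}.
4^14 ≡ 1 (mod 29)  [q = 2: ≡ 1 ✗]
4^4 ≡ 24 (mod 29)  [q = 7: ≢ 1 ✓]
4^14 ≡ 1 shows ord(4) | 14, strictly less than φ(29); not a primitive root.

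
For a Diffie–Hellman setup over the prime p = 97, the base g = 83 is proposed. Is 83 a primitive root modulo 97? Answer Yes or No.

φ(97) = 97 − 1 = 96 = 2^5 · 3.
83 is a primitive root mod 97 iff 83^(φ(97)/q) ≢ 1 for every prime q | φ(97), i.e. q ∈ {2, 3}.
83^48 ≡ 96 (mod 97)  [q = 2: ≢ 1 ✓]
83^32 ≡ 61 (mod 97)  [q = 3: ≢ 1 ✓]
Every test exponent gives a nontrivial residue, hence 83 generates the full group.

Yes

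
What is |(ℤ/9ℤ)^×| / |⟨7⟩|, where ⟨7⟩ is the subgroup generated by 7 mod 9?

2

The order of 7 must divide φ(9) = φ(3^2) = 3·(3−1) = 6 = 2 · 3.
Divisors of 6: 1, 2, 3, 6.
Test each divisor d:
7^1 ≡ 7
7^2 ≡ 4
7^3 ≡ 1
So ord_9(7) = 3, hence |⟨7⟩| = 3.
The index is φ(9) / ord(7) = 6 / 3 = 2.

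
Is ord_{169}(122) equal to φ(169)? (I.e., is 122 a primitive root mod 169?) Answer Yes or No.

No

φ(169) = φ(13^2) = 13·(13−1) = 156 = 2^2 · 3 · 13.
122 is a primitive root mod 169 iff 122^(φ(169)/q) ≢ 1 for every prime q | φ(169), i.e. q ∈ {2, 3, 13}.
122^78 ≡ 168 (mod 169)  [q = 2: ≢ 1 ✓]
122^52 ≡ 1 (mod 169)  [q = 3: ≡ 1 ✗]
122^12 ≡ 92 (mod 169)  [q = 13: ≢ 1 ✓]
The check at q = 3 fails, so 122 generates a proper subgroup.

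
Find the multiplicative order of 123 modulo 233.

Since 123 ∈ (Z/233Z)^×, its order divides φ(233) = 233 − 1 = 232 = 2^3 · 29.
Divisors of 232: 1, 2, 4, 8, 29, 58, 116, 232.
Check 123^d mod 233 for each divisor in increasing order:
123^1 ≡ 123 (mod 233)
123^2 ≡ 217 (mod 233)
123^4 ≡ 23 (mod 233)
123^8 ≡ 63 (mod 233)
123^29 ≡ 89 (mod 233)
123^58 ≡ 232 (mod 233)
123^116 ≡ 1 (mod 233) ✓
So ord_233(123) = 116.

116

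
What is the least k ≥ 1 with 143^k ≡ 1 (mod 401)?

400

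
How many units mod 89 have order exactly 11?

φ(89) = 89 − 1 = 88 = 2^3 · 11.
Since (Z/89Z)^× is cyclic of order 88, the number of elements of order d is φ(d) when d | 88 and 0 otherwise.
11 | 88, and φ(11) = 11 − 1 = 10.

10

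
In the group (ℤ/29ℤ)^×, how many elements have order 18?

φ(29) = 29 − 1 = 28 = 2^2 · 7.
(Z/29Z)^× is cyclic (|G| = 28); a cyclic group of order m has exactly φ(d) elements of each order d | m, and none otherwise.
Here 28 is not a multiple of 18, so there are no elements of order 18.

0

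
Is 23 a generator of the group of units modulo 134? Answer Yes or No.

φ(134) = φ(2)·φ(67) = 1·66 = 66 = 2 · 3 · 11.
23 is a primitive root mod 134 iff 23^(φ(134)/q) ≢ 1 for every prime q | φ(134), i.e. q ∈ {2, 3, 11}.
23^33 ≡ 1 (mod 134)  [q = 2: ≡ 1 ✗]
23^22 ≡ 37 (mod 134)  [q = 3: ≢ 1 ✓]
23^6 ≡ 59 (mod 134)  [q = 11: ≢ 1 ✓]
Since 23^33 ≡ 1, the order of 23 divides 33 < 66, so 23 is not a primitive root.

No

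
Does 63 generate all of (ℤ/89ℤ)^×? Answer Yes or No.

φ(89) = 89 − 1 = 88 = 2^3 · 11.
An element g generates (Z/89Z)^× iff g^(88/q) ≢ 1 (mod 89) for each prime q ∈ {2, 11}.
63^44 ≡ 88 (mod 89)  [q = 2: ≢ 1 ✓]
63^8 ≡ 8 (mod 89)  [q = 11: ≢ 1 ✓]
None equal 1, so ord_89(63) = 88: 63 is a primitive root.

Yes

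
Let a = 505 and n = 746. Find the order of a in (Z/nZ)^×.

Since 505 ∈ (Z/746Z)^×, its order divides φ(746) = φ(2)·φ(373) = 1·372 = 372 = 2^2 · 3 · 31.
Divisors of 372: 1, 2, 3, 4, 6, 12, 31, 62, 93, 124, 186, 372.
Test each divisor d:
505^1 ≡ 505 (mod 746)
505^2 ≡ 639 (mod 746)
505^3 ≡ 423 (mod 746)
505^4 ≡ 259 (mod 746)
505^6 ≡ 635 (mod 746)
505^12 ≡ 385 (mod 746)
505^31 ≡ 173 (mod 746)
505^62 ≡ 89 (mod 746)
505^93 ≡ 477 (mod 746)
505^124 ≡ 461 (mod 746)
505^186 ≡ 745 (mod 746)
505^372 ≡ 1 (mod 746) ✓
Hence ord(505) = 372.

372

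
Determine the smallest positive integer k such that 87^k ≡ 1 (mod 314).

156

By Lagrange's theorem, ord_314(87) divides φ(314) = φ(2)·φ(157) = 1·156 = 156 = 2^2 · 3 · 13.
Divisors of 156: 1, 2, 3, 4, 6, 12, 13, 26, 39, 52, 78, 156.
Check 87^d mod 314 for each divisor in increasing order:
87^1 ≡ 87 (mod 314)
87^2 ≡ 33 (mod 314)
87^3 ≡ 45 (mod 314)
87^4 ≡ 147 (mod 314)
87^6 ≡ 141 (mod 314)
87^12 ≡ 99 (mod 314)
87^13 ≡ 135 (mod 314)
87^26 ≡ 13 (mod 314)
87^39 ≡ 185 (mod 314)
87^52 ≡ 169 (mod 314)
87^78 ≡ 313 (mod 314)
87^156 ≡ 1 (mod 314) ✓
So ord_314(87) = 156.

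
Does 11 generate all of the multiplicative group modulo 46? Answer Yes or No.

φ(46) = φ(2)·φ(23) = 1·22 = 22 = 2 · 11.
An element g generates (Z/46Z)^× iff g^(22/q) ≢ 1 (mod 46) for each prime q ∈ {2, 11}.
11^11 ≡ 45 (mod 46)  [q = 2: ≢ 1 ✓]
11^2 ≡ 29 (mod 46)  [q = 11: ≢ 1 ✓]
Every test exponent gives a nontrivial residue, hence 11 generates the full group.

Yes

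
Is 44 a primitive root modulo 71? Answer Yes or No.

Yes

φ(71) = 71 − 1 = 70 = 2 · 5 · 7.
Test 44^(70/q) mod 71 for each prime factor q of 70:
44^35 ≡ 70 (mod 71)  [q = 2: ≢ 1 ✓]
44^14 ≡ 57 (mod 71)  [q = 5: ≢ 1 ✓]
44^10 ≡ 45 (mod 71)  [q = 7: ≢ 1 ✓]
All checks pass, so 44 has order 70 and is a primitive root modulo 71.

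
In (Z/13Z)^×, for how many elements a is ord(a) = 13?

0

φ(13) = 13 − 1 = 12 = 2^2 · 3.
Since (Z/13Z)^× is cyclic of order 12, the number of elements of order d is φ(d) when d | 12 and 0 otherwise.
Since 13 ∤ 12, the count is 0.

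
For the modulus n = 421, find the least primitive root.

2

φ(421) = 421 − 1 = 420 = 2^2 · 3 · 5 · 7.
g is a primitive root iff g^(420/q) ≢ 1 (mod 421) for each prime q ∈ {2, 3, 5, 7}.
g = 2: 2^210 ≡ 420; 2^140 ≡ 400; 2^84 ≡ 279; 2^60 ≡ 370 — none is 1, so 2 is a primitive root.
Hence the least primitive root of 421 is 2.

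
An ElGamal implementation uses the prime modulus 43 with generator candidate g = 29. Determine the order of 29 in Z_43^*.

ord(29) | φ(43) = 43 − 1 = 42 = 2 · 3 · 7.
Divisors of 42: 1, 2, 3, 6, 7, 14, 21, 42.
Test each divisor d:
29^1 ≡ 29
29^2 ≡ 24
29^3 ≡ 8
29^6 ≡ 21
29^7 ≡ 7
29^14 ≡ 6
29^21 ≡ 42
29^42 ≡ 1
The smallest such exponent is 42, so the order of 29 is 42.

42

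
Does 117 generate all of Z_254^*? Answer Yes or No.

φ(254) = φ(2)·φ(127) = 1·126 = 126 = 2 · 3^2 · 7.
It suffices to check that the order of 117 is not a proper divisor of 126: compute 117^(126/q) for q ∈ {2, 3, 7}.
117^63 ≡ 1 (mod 254)  [q = 2: ≡ 1 ✗]
117^42 ≡ 1 (mod 254)  [q = 3: ≡ 1 ✗]
117^18 ≡ 135 (mod 254)  [q = 7: ≢ 1 ✓]
Since 117^63 ≡ 1, the order of 117 divides 63 < 126, so 117 is not a primitive root.

No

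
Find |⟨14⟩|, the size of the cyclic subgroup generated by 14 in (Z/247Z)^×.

18

The order of 14 must divide φ(247) = φ(13·19) = (13−1)·(19−1) = 12·18 = 216 = 2^3 · 3^3.
Divisors of 216: 1, 2, 3, 4, 6, 8, 9, 12, 18, 24, 27, 36, 54, 72, 108, 216.
Compute 14^d (mod 247) for the divisors d until we hit 1:
14^1 ≡ 14 (mod 247)
14^2 ≡ 196 (mod 247)
14^3 ≡ 27 (mod 247)
14^4 ≡ 131 (mod 247)
14^6 ≡ 235 (mod 247)
14^8 ≡ 118 (mod 247)
14^9 ≡ 170 (mod 247)
14^12 ≡ 144 (mod 247)
14^18 ≡ 1 (mod 247) ✓
Therefore the multiplicative order of 14 modulo 247 is 18.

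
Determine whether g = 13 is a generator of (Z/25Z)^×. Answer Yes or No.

Yes

φ(25) = φ(5^2) = 5·(5−1) = 20 = 2^2 · 5.
An element g generates (Z/25Z)^× iff g^(20/q) ≢ 1 (mod 25) for each prime q ∈ {2, 5}.
13^10 ≡ 24 (mod 25)  [q = 2: ≢ 1 ✓]
13^4 ≡ 11 (mod 25)  [q = 5: ≢ 1 ✓]
None equal 1, so ord_25(13) = 20: 13 is a primitive root.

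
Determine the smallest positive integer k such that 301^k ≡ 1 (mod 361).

171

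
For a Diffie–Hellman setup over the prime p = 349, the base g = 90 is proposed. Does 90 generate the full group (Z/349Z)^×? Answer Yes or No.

Yes

φ(349) = 349 − 1 = 348 = 2^2 · 3 · 29.
An element g generates (Z/349Z)^× iff g^(348/q) ≢ 1 (mod 349) for each prime q ∈ {2, 3, 29}.
90^174 ≡ 348 (mod 349)  [q = 2: ≢ 1 ✓]
90^116 ≡ 226 (mod 349)  [q = 3: ≢ 1 ✓]
90^12 ≡ 313 (mod 349)  [q = 29: ≢ 1 ✓]
None equal 1, so ord_349(90) = 348: 90 is a primitive root.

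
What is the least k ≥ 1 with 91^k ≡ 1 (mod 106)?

26

Since 91 ∈ (Z/106Z)^×, its order divides φ(106) = φ(2)·φ(53) = 1·52 = 52 = 2^2 · 13.
Divisors of 52: 1, 2, 4, 13, 26, 52.
Check 91^d mod 106 for each divisor in increasing order:
91^1 ≡ 91 (mod 106)
91^2 ≡ 13 (mod 106)
91^4 ≡ 63 (mod 106)
91^13 ≡ 105 (mod 106)
91^26 ≡ 1 (mod 106) ✓
So ord_106(91) = 26.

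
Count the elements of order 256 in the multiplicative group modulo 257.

128

φ(257) = 257 − 1 = 256 = 2^8.
(Z/257Z)^× is cyclic (|G| = 256); a cyclic group of order m has exactly φ(d) elements of each order d | m, and none otherwise.
256 = 2^8 divides 256, and φ(256) = 128.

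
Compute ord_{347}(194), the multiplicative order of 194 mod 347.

Since 194 ∈ (Z/347Z)^×, its order divides φ(347) = 347 − 1 = 346 = 2 · 173.
Divisors of 346: 1, 2, 173, 346.
Check 194^d mod 347 for each divisor in increasing order:
194^1 ≡ 194
194^2 ≡ 160
194^173 ≡ 1
Therefore the multiplicative order of 194 modulo 347 is 173.

173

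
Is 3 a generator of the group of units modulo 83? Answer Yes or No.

φ(83) = 83 − 1 = 82 = 2 · 41.
An element g generates (Z/83Z)^× iff g^(82/q) ≢ 1 (mod 83) for each prime q ∈ {2, 41}.
3^41 ≡ 1 (mod 83)  [q = 2: ≡ 1 ✗]
3^2 ≡ 9 (mod 83)  [q = 41: ≢ 1 ✓]
Since 3^41 ≡ 1, the order of 3 divides 41 < 82, so 3 is not a primitive root.

No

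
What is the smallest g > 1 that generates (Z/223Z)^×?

3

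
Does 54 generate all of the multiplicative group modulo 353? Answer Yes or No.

φ(353) = 353 − 1 = 352 = 2^5 · 11.
It suffices to check that the order of 54 is not a proper divisor of 352: compute 54^(352/q) for q ∈ {2, 11}.
54^176 ≡ 352 (mod 353)  [q = 2: ≢ 1 ✓]
54^32 ≡ 185 (mod 353)  [q = 11: ≢ 1 ✓]
None equal 1, so ord_353(54) = 352: 54 is a primitive root.

Yes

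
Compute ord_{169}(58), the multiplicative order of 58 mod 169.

156

By Lagrange's theorem, ord_169(58) divides φ(169) = φ(13^2) = 13·(13−1) = 156 = 2^2 · 3 · 13.
Divisors of 156: 1, 2, 3, 4, 6, 12, 13, 26, 39, 52, 78, 156.
Check 58^d mod 169 for each divisor in increasing order:
58^1 ≡ 58
58^2 ≡ 153
58^3 ≡ 86
58^4 ≡ 87
58^6 ≡ 129
58^12 ≡ 79
58^13 ≡ 19
58^26 ≡ 23
58^39 ≡ 99
58^52 ≡ 22
58^78 ≡ 168
58^156 ≡ 1
So ord_169(58) = 156.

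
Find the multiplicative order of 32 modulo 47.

23

By Lagrange's theorem, ord_47(32) divides φ(47) = 47 − 1 = 46 = 2 · 23.
Divisors of 46: 1, 2, 23, 46.
Check 32^d mod 47 for each divisor in increasing order:
32^1 ≡ 32
32^2 ≡ 37
32^23 ≡ 1
The smallest such exponent is 23, so the order of 32 is 23.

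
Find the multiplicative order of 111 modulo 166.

41

The order of 111 must divide φ(166) = φ(2)·φ(83) = 1·82 = 82 = 2 · 41.
Divisors of 82: 1, 2, 41, 82.
Check 111^d mod 166 for each divisor in increasing order:
111^1 ≡ 111 (mod 166)
111^2 ≡ 37 (mod 166)
111^41 ≡ 1 (mod 166) ✓
Hence ord(111) = 41.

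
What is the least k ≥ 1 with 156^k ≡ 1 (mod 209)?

90

Since 156 ∈ (Z/209Z)^×, its order divides φ(209) = φ(11·19) = (11−1)·(19−1) = 10·18 = 180 = 2^2 · 3^2 · 5.
Divisors of 180: 1, 2, 3, 4, 5, 6, 9, 10, 12, 15, 18, 20, 30, 36, 45, 60, 90, 180.
Check 156^d mod 209 for each divisor in increasing order:
156^1 ≡ 156 (mod 209)
156^2 ≡ 92 (mod 209)
156^3 ≡ 140 (mod 209)
156^4 ≡ 104 (mod 209)
156^5 ≡ 131 (mod 209)
156^6 ≡ 163 (mod 209)
156^9 ≡ 39 (mod 209)
156^10 ≡ 23 (mod 209)
156^12 ≡ 26 (mod 209)
156^15 ≡ 87 (mod 209)
156^18 ≡ 58 (mod 209)
156^20 ≡ 111 (mod 209)
156^30 ≡ 45 (mod 209)
156^36 ≡ 20 (mod 209)
156^45 ≡ 153 (mod 209)
156^60 ≡ 144 (mod 209)
156^90 ≡ 1 (mod 209) ✓
Hence ord(156) = 90.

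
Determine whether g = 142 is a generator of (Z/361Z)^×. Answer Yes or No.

φ(361) = φ(19^2) = 19·(19−1) = 342 = 2 · 3^2 · 19.
142 is a primitive root mod 361 iff 142^(φ(361)/q) ≢ 1 for every prime q | φ(361), i.e. q ∈ {2, 3, 19}.
142^171 ≡ 1 (mod 361)  [q = 2: ≡ 1 ✗]
142^114 ≡ 68 (mod 361)  [q = 3: ≢ 1 ✓]
142^18 ≡ 229 (mod 361)  [q = 19: ≢ 1 ✓]
142^171 ≡ 1 shows ord(142) | 171, strictly less than φ(361); not a primitive root.

No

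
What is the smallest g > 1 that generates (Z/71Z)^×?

φ(71) = 71 − 1 = 70 = 2 · 5 · 7.
g is a primitive root iff g^(70/q) ≢ 1 (mod 71) for each prime q ∈ {2, 5, 7}.
g = 2: 2^35 ≡ 1 — hits 1, so not a primitive root.
g = 3: 3^35 ≡ 1 — hits 1, so not a primitive root.
g = 4: 4^35 ≡ 1 — hits 1, so not a primitive root.
g = 5: 5^35 ≡ 1 — hits 1, so not a primitive root.
g = 6: 6^35 ≡ 1 — hits 1, so not a primitive root.
g = 7: 7^35 ≡ 70; 7^14 ≡ 54; 7^10 ≡ 45 — none is 1, so 7 is a primitive root.
So 7 is the smallest generator of (Z/71Z)^×.

7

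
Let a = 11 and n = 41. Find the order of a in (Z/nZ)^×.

40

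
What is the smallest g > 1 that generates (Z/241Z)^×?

7

φ(241) = 241 − 1 = 240 = 2^4 · 3 · 5.
Test candidates g = 2, 3, … against the prime factors q ∈ {2, 3, 5} of φ(241): g is a generator iff g^(240/q) ≢ 1 for every such q.
g = 2: 2^120 ≡ 1 — hits 1, so not a primitive root.
g = 3: 3^120 ≡ 1 — hits 1, so not a primitive root.
g = 4: 4^120 ≡ 1 — hits 1, so not a primitive root.
g = 5: 5^120 ≡ 1 — hits 1, so not a primitive root.
g = 6: 6^120 ≡ 1 — hits 1, so not a primitive root.
g = 7: 7^120 ≡ 240; 7^80 ≡ 15; 7^48 ≡ 91 — none is 1, so 7 is a primitive root.
The smallest primitive root modulo 241 is 7.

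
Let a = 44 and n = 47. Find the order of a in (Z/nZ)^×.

Since 44 ∈ (Z/47Z)^×, its order divides φ(47) = 47 − 1 = 46 = 2 · 23.
Divisors of 46: 1, 2, 23, 46.
Test each divisor d:
44^1 ≡ 44
44^2 ≡ 9
44^23 ≡ 46
44^46 ≡ 1
So ord_47(44) = 46.

46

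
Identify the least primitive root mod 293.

2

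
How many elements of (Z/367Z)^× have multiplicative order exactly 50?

0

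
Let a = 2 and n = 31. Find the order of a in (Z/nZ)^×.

5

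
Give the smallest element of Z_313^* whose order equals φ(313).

φ(313) = 313 − 1 = 312 = 2^3 · 3 · 13.
g is a primitive root iff g^(312/q) ≢ 1 (mod 313) for each prime q ∈ {2, 3, 13}.
g = 2: 2^156 ≡ 1 — hits 1, so not a primitive root.
g = 3: 3^156 ≡ 1 — hits 1, so not a primitive root.
g = 4: 4^156 ≡ 1 — hits 1, so not a primitive root.
g = 5: 5^156 ≡ 312; 5^104 ≡ 1 — hits 1, so not a primitive root.
g = 6: 6^156 ≡ 1 — hits 1, so not a primitive root.
g = 7: 7^156 ≡ 312; 7^104 ≡ 1 — hits 1, so not a primitive root.
g = 8: 8^156 ≡ 1 — hits 1, so not a primitive root.
g = 9: 9^156 ≡ 1 — hits 1, so not a primitive root.
g = 10: 10^156 ≡ 312; 10^104 ≡ 214; 10^24 ≡ 103 — none is 1, so 10 is a primitive root.
Hence the least primitive root of 313 is 10.

10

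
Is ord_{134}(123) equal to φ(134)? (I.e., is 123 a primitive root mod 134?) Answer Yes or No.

No

φ(134) = φ(2)·φ(67) = 1·66 = 66 = 2 · 3 · 11.
An element g generates (Z/134Z)^× iff g^(66/q) ≢ 1 (mod 134) for each prime q ∈ {2, 3, 11}.
123^33 ≡ 1 (mod 134)  [q = 2: ≡ 1 ✗]
123^22 ≡ 29 (mod 134)  [q = 3: ≢ 1 ✓]
123^6 ≡ 81 (mod 134)  [q = 11: ≢ 1 ✓]
The check at q = 2 fails, so 123 generates a proper subgroup.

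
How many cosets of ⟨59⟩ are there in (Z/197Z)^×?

4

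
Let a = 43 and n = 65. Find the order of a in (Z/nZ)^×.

12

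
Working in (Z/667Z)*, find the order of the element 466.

308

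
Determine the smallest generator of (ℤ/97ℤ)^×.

5

φ(97) = 97 − 1 = 96 = 2^5 · 3.
Test candidates g = 2, 3, … against the prime factors q ∈ {2, 3} of φ(97): g is a generator iff g^(96/q) ≢ 1 for every such q.
g = 2: 2^48 ≡ 1 — hits 1, so not a primitive root.
g = 3: 3^48 ≡ 1 — hits 1, so not a primitive root.
g = 4: 4^48 ≡ 1 — hits 1, so not a primitive root.
g = 5: 5^48 ≡ 96; 5^32 ≡ 35 — none is 1, so 5 is a primitive root.
Hence the least primitive root of 97 is 5.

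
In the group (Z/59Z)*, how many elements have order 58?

28

φ(59) = 59 − 1 = 58 = 2 · 29.
In a cyclic group of order 58, there are φ(d) elements of order d for each divisor d of 58, and zero for non-divisors.
58 = 2 · 29 divides 58, and φ(58) = 28.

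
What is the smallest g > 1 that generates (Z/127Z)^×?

3

φ(127) = 127 − 1 = 126 = 2 · 3^2 · 7.
Test candidates g = 2, 3, … against the prime factors q ∈ {2, 3, 7} of φ(127): g is a generator iff g^(126/q) ≢ 1 for every such q.
g = 2: 2^63 ≡ 1 — hits 1, so not a primitive root.
g = 3: 3^63 ≡ 126; 3^42 ≡ 107; 3^18 ≡ 4 — none is 1, so 3 is a primitive root.
So 3 is the smallest generator of (Z/127Z)^×.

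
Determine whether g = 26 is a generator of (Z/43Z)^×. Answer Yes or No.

φ(43) = 43 − 1 = 42 = 2 · 3 · 7.
26 is a primitive root mod 43 iff 26^(φ(43)/q) ≢ 1 for every prime q | φ(43), i.e. q ∈ {2, 3, 7}.
26^21 ≡ 42 (mod 43)  [q = 2: ≢ 1 ✓]
26^14 ≡ 6 (mod 43)  [q = 3: ≢ 1 ✓]
26^6 ≡ 35 (mod 43)  [q = 7: ≢ 1 ✓]
All checks pass, so 26 has order 42 and is a primitive root modulo 43.

Yes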